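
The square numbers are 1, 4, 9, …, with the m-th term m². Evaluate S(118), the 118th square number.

The 118th square number is n² with n = 118.
118² = 13924.

13924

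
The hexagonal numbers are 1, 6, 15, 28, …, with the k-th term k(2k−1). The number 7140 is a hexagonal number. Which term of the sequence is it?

60

Set n(2n−1) = 7140, giving 2n² − n − 7140 = 0.
The discriminant is 1 + 8·7140 = 57121, and √57121 = 239.
So n = (1 + 239) / 4 = 240/4 = 60.
Check: 60·(2·60 − 1) = 7140. ✓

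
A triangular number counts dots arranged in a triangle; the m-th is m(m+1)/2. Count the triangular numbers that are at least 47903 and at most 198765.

321

The n-th triangular number is n(n+1)/2.
Smallest index with value ≥ 47903: n = 310 (giving 48205).
Largest index with value ≤ 198765: n = 630 (giving 198765).
Indices 310 through 630: 321 terms.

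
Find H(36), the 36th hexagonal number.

36·(2·36 − 1) = 36·71 = 2556.

2556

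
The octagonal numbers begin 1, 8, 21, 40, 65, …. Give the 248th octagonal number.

248·(3·248 − 2) = 248·742 = 184016.

184016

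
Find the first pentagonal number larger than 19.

22

Solve n(3n−1)/2 > 19 for integer n.
The largest n with value ≤ 19 is 3 (since 12 ≤ 19 < 22), so the first above is n = 4, value 22.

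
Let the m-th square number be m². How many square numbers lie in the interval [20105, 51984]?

The n-th square number is n².
Smallest index with value ≥ 20105: n = 142 (giving 20164).
Largest index with value ≤ 51984: n = 228 (giving 51984).
Indices 142 through 228: 87 terms.

87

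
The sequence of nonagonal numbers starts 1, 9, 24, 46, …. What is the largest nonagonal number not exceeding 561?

559

Solve n(7n−5)/2 ≤ 561 for integer n.
n = 13 gives 559 ≤ 561, while n = 14 gives 651 > 561; so the answer is 559.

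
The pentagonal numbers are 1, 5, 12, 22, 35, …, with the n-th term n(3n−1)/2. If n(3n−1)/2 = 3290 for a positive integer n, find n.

47

Set n(3n−1)/2 = 3290, giving 3n² − n − 6580 = 0.
So n = (1 + 281) / 6 = 282/6 = 47.
Check: 47·(3·47 − 1)/2 = 3290. ✓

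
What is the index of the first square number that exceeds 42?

7

Solve n² > 42 for integer n.
The largest n with value ≤ 42 is 6 (since 36 ≤ 42 < 49), so the first above is n = 7, value 49.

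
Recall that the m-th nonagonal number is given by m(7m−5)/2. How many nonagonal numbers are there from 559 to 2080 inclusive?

The n-th nonagonal number is n(7n−5)/2.
Smallest index with value ≥ 559: n = 13 (giving 559).
Largest index with value ≤ 2080: n = 24 (giving 1956).
Indices 13 through 24: 12 terms.

12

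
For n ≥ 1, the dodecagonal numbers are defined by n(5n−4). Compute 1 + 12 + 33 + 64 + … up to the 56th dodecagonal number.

Σ i(5i−4) = 5Σi² − 4Σi over i = 1..56.
Σi = 1596 and Σi² = 60116.
5·60116 − 4·1596 = 294196.

294196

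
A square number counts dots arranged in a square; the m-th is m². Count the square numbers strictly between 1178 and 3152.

22

The n-th square number is n².
Smallest index with value > 1178: n = 35 (giving 1225).
Largest index with value < 3152: n = 56 (giving 3136).
Indices 35 through 56: 22 terms.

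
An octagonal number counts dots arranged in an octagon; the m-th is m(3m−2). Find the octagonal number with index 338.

342056

The 338th octagonal number is n(3n−2) with n = 338.
338·(3·338 − 2) = 338·1012 = 342056.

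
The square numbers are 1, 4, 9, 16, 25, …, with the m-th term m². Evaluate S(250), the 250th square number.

The 250th square number is n² with n = 250.
250² = 62500.

62500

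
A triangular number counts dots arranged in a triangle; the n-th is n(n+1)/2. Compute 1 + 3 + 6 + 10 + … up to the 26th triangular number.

3276

Σ i(i+1)/2 = (Σi² + Σi) / 2 over i = 1..26.
Σi = 351 and Σi² = 6201.
(1·6201 + 1·351) / 2 = 6552/2 = 3276.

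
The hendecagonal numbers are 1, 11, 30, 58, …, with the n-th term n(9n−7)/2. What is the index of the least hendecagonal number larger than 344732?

278

Solve n(9n−7)/2 > 344732 for integer n.
The largest n with value ≤ 344732 is 277 (since 344311 ≤ 344732 < 346805), so the first above is n = 278, value 346805.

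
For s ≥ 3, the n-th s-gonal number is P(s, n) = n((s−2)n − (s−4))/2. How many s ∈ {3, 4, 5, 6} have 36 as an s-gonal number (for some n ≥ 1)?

2

s = 3: P(3, 8) = 36. ✓
s = 4: P(4, 6) = 36. ✓
s = 5: P(5, 5) = 35 and P(5, 6) = 51; 36 is not s-gonal.
s = 6: P(6, 4) = 28 and P(6, 5) = 45; 36 is not s-gonal.
Hits: s ∈ {3, 4} → 2.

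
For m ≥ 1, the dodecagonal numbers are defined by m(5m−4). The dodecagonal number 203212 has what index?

Set n(5n−4) = 203212, giving 5n² − 4n − 203212 = 0.
The discriminant is 16 + 20·203212 = 4064256, and √4064256 = 2016.
So n = (4 + 2016) / 10 = 2020/10 = 202.

202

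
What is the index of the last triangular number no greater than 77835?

Solve n(n+1)/2 ≤ 77835 for integer n.
n = 394 gives 77815 ≤ 77835, while n = 395 gives 78210 > 77835; so the answer is index 394.

394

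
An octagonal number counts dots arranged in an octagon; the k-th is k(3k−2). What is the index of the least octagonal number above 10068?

59

Solve n(3n−2) > 10068 for integer n.
The largest n with value ≤ 10068 is 58 (since 9976 ≤ 10068 < 10325), so the first above is n = 59, value 10325.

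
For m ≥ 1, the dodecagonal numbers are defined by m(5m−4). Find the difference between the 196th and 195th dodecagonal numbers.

1951

Consecutive dodecagonal numbers differ by 10n − 9: here 10·196 − 9 = 1951.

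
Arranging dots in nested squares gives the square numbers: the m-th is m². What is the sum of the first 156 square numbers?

1277666

Σ_{i=1}^{156} i² = 156·157·313/6 = 1277666.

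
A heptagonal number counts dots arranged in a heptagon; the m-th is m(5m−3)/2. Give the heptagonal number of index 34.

The 34th heptagonal number is n(5n−3)/2 with n = 34.
34·(5·34 − 3)/2 = 34·167/2 = 2839.

2839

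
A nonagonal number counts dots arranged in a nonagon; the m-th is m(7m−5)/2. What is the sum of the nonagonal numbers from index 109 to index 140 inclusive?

Σ i(7i−5)/2 = (7Σi² − 5Σi) / 2 over i = 109..140.
Σi = 9870 − 5886 = 3984 and Σi² = 924490 − 425754 = 498736.
(7·498736 − 5·3984) / 2 = 3471232/2 = 1735616.

1735616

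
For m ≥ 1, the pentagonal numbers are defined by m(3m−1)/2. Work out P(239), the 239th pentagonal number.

85562

239·(3·239 − 1)/2 = 239·716/2 = 239·358 = 85562.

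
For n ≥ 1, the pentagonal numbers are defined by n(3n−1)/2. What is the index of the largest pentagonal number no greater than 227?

12

Solve n(3n−1)/2 ≤ 227 for integer n.
n = 12 gives 210 ≤ 227, while n = 13 gives 247 > 227; so the answer is index 12.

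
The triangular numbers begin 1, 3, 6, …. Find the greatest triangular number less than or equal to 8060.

Solve n(n+1)/2 ≤ 8060 for integer n.
n = 126 gives 8001 ≤ 8060, while n = 127 gives 8128 > 8060; so the answer is 8001.

8001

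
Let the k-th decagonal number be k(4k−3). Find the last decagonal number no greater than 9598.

9457

Solve n(4n−3) ≤ 9598 for integer n.
n = 49 gives 9457 ≤ 9598, while n = 50 gives 9850 > 9598; so the answer is 9457.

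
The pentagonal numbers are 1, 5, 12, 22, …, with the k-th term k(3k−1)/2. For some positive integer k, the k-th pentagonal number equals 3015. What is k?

Set n(3n−1)/2 = 3015, giving 3n² − n − 6030 = 0.
So n = (1 + 269) / 6 = 270/6 = 45.
Check: 45·(3·45 − 1)/2 = 3015. ✓

45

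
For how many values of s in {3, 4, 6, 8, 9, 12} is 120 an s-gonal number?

s = 3: P(3, 15) = 120. ✓
s = 4: P(4, 10) = 100 and P(4, 11) = 121; 120 is not s-gonal.
s = 6: P(6, 8) = 120. ✓
s = 8: P(8, 6) = 96 and P(8, 7) = 133; 120 is not s-gonal.
s = 9: P(9, 6) = 111 and P(9, 7) = 154; 120 is not s-gonal.
s = 12: P(12, 5) = 105 and P(12, 6) = 156; 120 is not s-gonal.
Hits: s ∈ {3, 6} → 2.

2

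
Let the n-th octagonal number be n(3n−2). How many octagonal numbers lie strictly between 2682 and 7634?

The n-th octagonal number is n(3n−2).
Smallest index with value > 2682: n = 31 (giving 2821).
Largest index with value < 7634: n = 50 (giving 7400).
Indices 31 through 50: 20 terms.

20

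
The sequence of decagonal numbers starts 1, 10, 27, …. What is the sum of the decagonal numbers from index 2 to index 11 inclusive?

1825

Σ i(4i−3) = 4Σi² − 3Σi over i = 2..11.
Σi = 66 − 1 = 65 and Σi² = 506 − 1 = 505.
4·505 − 3·65 = 1825.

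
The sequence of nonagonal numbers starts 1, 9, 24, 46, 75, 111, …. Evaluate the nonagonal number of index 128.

128·(7·128 − 5)/2 = 128·891/2 = 57024.

57024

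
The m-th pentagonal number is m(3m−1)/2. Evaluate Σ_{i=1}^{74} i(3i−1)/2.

205350

Σ i(3i−1)/2 = (3Σi² − Σi) / 2 over i = 1..74.
Σi = 2775 and Σi² = 137825.
(3·137825 − 1·2775) / 2 = 410700/2 = 205350.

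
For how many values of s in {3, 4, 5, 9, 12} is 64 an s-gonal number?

2

s = 3: P(3, 10) = 55 and P(3, 11) = 66; 64 is not s-gonal.
s = 4: P(4, 8) = 64. ✓
s = 5: P(5, 6) = 51 and P(5, 7) = 70; 64 is not s-gonal.
s = 9: P(9, 4) = 46 and P(9, 5) = 75; 64 is not s-gonal.
s = 12: P(12, 4) = 64. ✓
Hits: s ∈ {4, 12} → 2.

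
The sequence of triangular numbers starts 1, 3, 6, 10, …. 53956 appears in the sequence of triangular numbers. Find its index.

Set n(n+1)/2 = 53956, giving n² + n − 107912 = 0.
So n = (-1 + 657) / 2 = 656/2 = 328.
Check: 328·329/2 = 53956. ✓

328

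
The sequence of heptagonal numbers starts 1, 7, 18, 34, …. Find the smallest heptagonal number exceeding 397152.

397404

Solve n(5n−3)/2 > 397152 for integer n.
The largest n with value ≤ 397152 is 398 (since 395413 ≤ 397152 < 397404), so the first above is n = 399, value 397404.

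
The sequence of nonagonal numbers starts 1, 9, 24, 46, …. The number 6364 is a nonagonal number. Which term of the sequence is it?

43

Set n(7n−5)/2 = 6364, giving 7n² − 5n − 12728 = 0.
The discriminant is 25 + 56·6364 = 356409, and √356409 = 597.
So n = (5 + 597) / 14 = 602/14 = 43.
Check: 43·(7·43 − 5)/2 = 6364. ✓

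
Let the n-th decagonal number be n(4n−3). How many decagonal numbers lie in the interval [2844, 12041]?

28

The n-th decagonal number is n(4n−3).
Smallest index with value ≥ 2844: n = 28 (giving 3052).
Largest index with value ≤ 12041: n = 55 (giving 11935).
Indices 28 through 55: 28 terms.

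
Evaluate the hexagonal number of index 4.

The 4th hexagonal number is n(2n−1) with n = 4.
4·(2·4 − 1) = 4·7 = 28.

28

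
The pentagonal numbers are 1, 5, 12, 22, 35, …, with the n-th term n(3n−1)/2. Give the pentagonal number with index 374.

The 374th pentagonal number is n(3n−1)/2 with n = 374.
374·(3·374 − 1)/2 = 374·1121/2 = 209627.

209627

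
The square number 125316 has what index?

We need n² = 125316, so n = √125316 = 354.
Check: 354² = 125316. ✓

354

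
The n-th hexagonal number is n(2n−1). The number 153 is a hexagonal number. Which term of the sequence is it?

Set n(2n−1) = 153, giving 2n² − n − 153 = 0.
The discriminant is 1 + 8·153 = 1225, and √1225 = 35.
So n = (1 + 35) / 4 = 36/4 = 9.

9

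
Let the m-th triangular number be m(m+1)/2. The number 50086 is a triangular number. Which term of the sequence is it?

Set n(n+1)/2 = 50086, giving n² + n − 100172 = 0.
The discriminant is 1 + 8·50086 = 400689, and √400689 = 633.
So n = (-1 + 633) / 2 = 632/2 = 316.

316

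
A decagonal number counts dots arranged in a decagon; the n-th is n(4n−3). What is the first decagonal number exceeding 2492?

2626

Solve n(4n−3) > 2492 for integer n.
The largest n with value ≤ 2492 is 25 (since 2425 ≤ 2492 < 2626), so the first above is n = 26, value 2626.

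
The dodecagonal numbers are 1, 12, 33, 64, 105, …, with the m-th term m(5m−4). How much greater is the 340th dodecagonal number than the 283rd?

340·(5·340 − 4) = 576640 and 283·(5·283 − 4) = 399313.
Difference: 576640 − 399313 = 177327.

177327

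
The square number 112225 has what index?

335

We need n² = 112225, so n = √112225 = 335.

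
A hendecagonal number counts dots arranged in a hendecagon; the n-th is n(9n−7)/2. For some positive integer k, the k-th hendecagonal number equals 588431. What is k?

Set n(9n−7)/2 = 588431, giving 9n² − 7n − 1176862 = 0.
So n = (7 + 6509) / 18 = 6516/18 = 362.

362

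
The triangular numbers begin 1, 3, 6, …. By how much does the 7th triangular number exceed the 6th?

Consecutive triangular numbers differ by n: T_{7} − T_{6} = 7.

7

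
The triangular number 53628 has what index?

327

Set n(n+1)/2 = 53628, giving n² + n − 107256 = 0.
The discriminant is 1 + 8·53628 = 429025, and √429025 = 655.
So n = (-1 + 655) / 2 = 654/2 = 327.
Check: 327·328/2 = 53628. ✓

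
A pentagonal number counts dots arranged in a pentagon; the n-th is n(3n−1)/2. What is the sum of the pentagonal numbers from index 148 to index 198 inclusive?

Σ i(3i−1)/2 = (3Σi² − Σi) / 2 over i = 148..198.
Σi = 19701 − 10878 = 8823 and Σi² = 2607099 − 1069670 = 1537429.
(3·1537429 − 1·8823) / 2 = 4603464/2 = 2301732.

2301732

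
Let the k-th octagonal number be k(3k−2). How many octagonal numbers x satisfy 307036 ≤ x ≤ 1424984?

369

The n-th octagonal number is n(3n−2).
Smallest index with value ≥ 307036: n = 321 (giving 308481).
Largest index with value ≤ 1424984: n = 689 (giving 1422785).
Indices 321 through 689: 369 terms.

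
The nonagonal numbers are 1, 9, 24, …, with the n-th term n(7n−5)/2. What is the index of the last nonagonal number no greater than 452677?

Solve n(7n−5)/2 ≤ 452677 for integer n.
n = 359 gives 450186 ≤ 452677, while n = 360 gives 452700 > 452677; so the answer is index 359.

359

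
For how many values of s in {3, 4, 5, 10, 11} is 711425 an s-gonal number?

1

s = 3: P(3, 1192) = 711028 and P(3, 1193) = 712221; 711425 is not s-gonal.
s = 4: P(4, 843) = 710649 and P(4, 844) = 712336; 711425 is not s-gonal.
s = 5: P(5, 688) = 709672 and P(5, 689) = 711737; 711425 is not s-gonal.
s = 10: P(10, 422) = 711070 and P(10, 423) = 714447; 711425 is not s-gonal.
s = 11: P(11, 398) = 711425. ✓
Hits: s ∈ {11} → 1.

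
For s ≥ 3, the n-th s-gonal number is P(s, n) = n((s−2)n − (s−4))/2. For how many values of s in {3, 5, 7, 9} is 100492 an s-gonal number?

s = 3: P(3, 447) = 100128 and P(3, 448) = 100576; 100492 is not s-gonal.
s = 5: P(5, 259) = 100492. ✓
s = 7: P(7, 200) = 99700 and P(7, 201) = 100701; 100492 is not s-gonal.
s = 9: P(9, 169) = 99541 and P(9, 170) = 100725; 100492 is not s-gonal.
Hits: s ∈ {5} → 1.

1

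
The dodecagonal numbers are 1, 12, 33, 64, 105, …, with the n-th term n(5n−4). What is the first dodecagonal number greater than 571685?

573249

Solve n(5n−4) > 571685 for integer n.
The largest n with value ≤ 571685 is 338 (since 569868 ≤ 571685 < 573249), so the first above is n = 339, value 573249.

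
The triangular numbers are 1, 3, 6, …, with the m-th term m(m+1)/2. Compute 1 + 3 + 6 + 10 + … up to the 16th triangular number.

816

Σ i(i+1)/2 = (Σi² + Σi) / 2 over i = 1..16.
Σi = 136 and Σi² = 1496.
(1·1496 + 1·136) / 2 = 1632/2 = 816.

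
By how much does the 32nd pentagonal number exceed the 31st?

94

Consecutive pentagonal numbers differ by 3n − 2: here 3·32 − 2 = 94.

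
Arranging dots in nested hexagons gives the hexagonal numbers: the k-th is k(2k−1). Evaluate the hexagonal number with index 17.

561

The 17th hexagonal number is n(2n−1) with n = 17.
17·(2·17 − 1) = 17·33 = 561.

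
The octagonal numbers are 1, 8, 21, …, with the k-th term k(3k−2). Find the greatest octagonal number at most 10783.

Solve n(3n−2) ≤ 10783 for integer n.
n = 60 gives 10680 ≤ 10783, while n = 61 gives 11041 > 10783; so the answer is 10680.

10680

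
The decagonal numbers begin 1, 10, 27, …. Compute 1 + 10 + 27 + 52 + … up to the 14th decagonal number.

Σ i(4i−3) = 4Σi² − 3Σi over i = 1..14.
Σi = 105 and Σi² = 1015.
4·1015 − 3·105 = 3745.

3745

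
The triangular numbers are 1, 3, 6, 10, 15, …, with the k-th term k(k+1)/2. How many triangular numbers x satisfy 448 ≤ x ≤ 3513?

54

The n-th triangular number is n(n+1)/2.
Smallest index with value ≥ 448: n = 30 (giving 465).
Largest index with value ≤ 3513: n = 83 (giving 3486).
Indices 30 through 83: 54 terms.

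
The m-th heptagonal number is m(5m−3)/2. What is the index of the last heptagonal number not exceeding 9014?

60

Solve n(5n−3)/2 ≤ 9014 for integer n.
n = 60 gives 8910 ≤ 9014, while n = 61 gives 9211 > 9014; so the answer is index 60.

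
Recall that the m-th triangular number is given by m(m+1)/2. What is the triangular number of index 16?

The 16th triangular number is n(n+1)/2 with n = 16.
16·17/2 = 272/2 = 136.

136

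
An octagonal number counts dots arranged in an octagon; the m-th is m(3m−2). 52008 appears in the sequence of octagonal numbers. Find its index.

Set n(3n−2) = 52008, giving 3n² − 2n − 52008 = 0.
The discriminant is 4 + 12·52008 = 624100, and √624100 = 790.
So n = (2 + 790) / 6 = 792/6 = 132.
Check: 132·(3·132 − 2) = 52008. ✓

132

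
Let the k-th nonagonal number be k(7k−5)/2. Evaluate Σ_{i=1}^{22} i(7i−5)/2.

12650

Σ i(7i−5)/2 = (7Σi² − 5Σi) / 2 over i = 1..22.
Σi = 253 and Σi² = 3795.
(7·3795 − 5·253) / 2 = 25300/2 = 12650.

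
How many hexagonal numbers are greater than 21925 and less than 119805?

140

The n-th hexagonal number is n(2n−1).
Smallest index with value > 21925: n = 105 (giving 21945).
Largest index with value < 119805: n = 244 (giving 118828).
Indices 105 through 244: 140 terms.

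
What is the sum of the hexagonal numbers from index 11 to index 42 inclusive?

Σ i(2i−1) = 2Σi² − Σi over i = 11..42.
Σi = 903 − 55 = 848 and Σi² = 25585 − 385 = 25200.
2·25200 − 1·848 = 49552.

49552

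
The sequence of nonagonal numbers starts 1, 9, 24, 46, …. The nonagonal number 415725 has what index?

Set n(7n−5)/2 = 415725, giving 7n² − 5n − 831450 = 0.
The discriminant is 25 + 56·415725 = 23280625, and √23280625 = 4825.
So n = (5 + 4825) / 14 = 4830/14 = 345.

345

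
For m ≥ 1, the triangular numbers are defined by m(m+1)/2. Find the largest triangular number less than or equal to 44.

Solve n(n+1)/2 ≤ 44 for integer n.
n = 8 gives 36 ≤ 44, while n = 9 gives 45 > 44; so the answer is 36.

36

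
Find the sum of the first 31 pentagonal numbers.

Σ i(3i−1)/2 = (3Σi² − Σi) / 2 over i = 1..31.
Σi = 496 and Σi² = 10416.
(3·10416 − 1·496) / 2 = 30752/2 = 15376.

15376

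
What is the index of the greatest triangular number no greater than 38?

8

Solve n(n+1)/2 ≤ 38 for integer n.
n = 8 gives 36 ≤ 38, while n = 9 gives 45 > 38; so the answer is index 8.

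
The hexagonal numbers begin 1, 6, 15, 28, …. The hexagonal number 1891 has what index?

Set n(2n−1) = 1891, giving 2n² − n − 1891 = 0.
The discriminant is 1 + 8·1891 = 15129, and √15129 = 123.
So n = (1 + 123) / 4 = 124/4 = 31.
Check: 31·(2·31 − 1) = 1891. ✓

31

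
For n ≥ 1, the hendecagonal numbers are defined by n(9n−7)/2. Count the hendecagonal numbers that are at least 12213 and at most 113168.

The n-th hendecagonal number is n(9n−7)/2.
Smallest index with value ≥ 12213: n = 53 (giving 12455).
Largest index with value ≤ 113168: n = 158 (giving 111785).
Indices 53 through 158: 106 terms.

106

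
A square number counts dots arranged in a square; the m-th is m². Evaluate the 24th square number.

24² = 576.

576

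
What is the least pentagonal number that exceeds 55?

Solve n(3n−1)/2 > 55 for integer n.
The largest n with value ≤ 55 is 6 (since 51 ≤ 55 < 70), so the first above is n = 7, value 70.

70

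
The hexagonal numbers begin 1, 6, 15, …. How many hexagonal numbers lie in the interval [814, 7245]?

40

The n-th hexagonal number is n(2n−1).
Smallest index with value ≥ 814: n = 21 (giving 861).
Largest index with value ≤ 7245: n = 60 (giving 7140).
Indices 21 through 60: 40 terms.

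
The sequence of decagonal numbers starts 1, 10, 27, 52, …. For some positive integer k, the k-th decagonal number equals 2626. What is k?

Set n(4n−3) = 2626, giving 4n² − 3n − 2626 = 0.
The discriminant is 9 + 16·2626 = 42025, and √42025 = 205.
So n = (3 + 205) / 8 = 208/8 = 26.
Check: 26·(4·26 − 3) = 2626. ✓

26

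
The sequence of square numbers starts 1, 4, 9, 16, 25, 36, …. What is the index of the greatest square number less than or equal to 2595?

50

Solve n² ≤ 2595 for integer n.
n = 50 gives 2500 ≤ 2595, while n = 51 gives 2601 > 2595; so the answer is index 50.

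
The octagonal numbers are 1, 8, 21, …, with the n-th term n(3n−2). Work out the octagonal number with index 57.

57·(3·57 − 2) = 57·169 = 9633.

9633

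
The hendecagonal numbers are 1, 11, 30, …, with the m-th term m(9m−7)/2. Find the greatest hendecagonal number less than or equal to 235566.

Solve n(9n−7)/2 ≤ 235566 for integer n.
n = 229 gives 235183 ≤ 235566, while n = 230 gives 237245 > 235566; so the answer is 235183.

235183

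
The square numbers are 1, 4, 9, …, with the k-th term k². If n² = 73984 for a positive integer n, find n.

We need n² = 73984, so n = √73984 = 272.

272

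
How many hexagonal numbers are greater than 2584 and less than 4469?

The n-th hexagonal number is n(2n−1).
Smallest index with value > 2584: n = 37 (giving 2701).
Largest index with value < 4469: n = 47 (giving 4371).
Indices 37 through 47: 11 terms.

11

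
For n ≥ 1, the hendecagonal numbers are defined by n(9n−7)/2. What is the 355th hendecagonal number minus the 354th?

3187

Consecutive hendecagonal numbers differ by 9n − 8: here 9·355 − 8 = 3187.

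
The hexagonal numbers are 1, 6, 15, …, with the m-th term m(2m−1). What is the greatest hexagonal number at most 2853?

2850

Solve n(2n−1) ≤ 2853 for integer n.
n = 38 gives 2850 ≤ 2853, while n = 39 gives 3003 > 2853; so the answer is 2850.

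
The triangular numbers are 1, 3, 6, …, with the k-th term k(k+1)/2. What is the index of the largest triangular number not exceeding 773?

38

Solve n(n+1)/2 ≤ 773 for integer n.
n = 38 gives 741 ≤ 773, while n = 39 gives 780 > 773; so the answer is index 38.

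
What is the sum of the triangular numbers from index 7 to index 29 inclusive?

Σ i(i+1)/2 = (Σi² + Σi) / 2 over i = 7..29.
Σi = 435 − 21 = 414 and Σi² = 8555 − 91 = 8464.
(1·8464 + 1·414) / 2 = 8878/2 = 4439.

4439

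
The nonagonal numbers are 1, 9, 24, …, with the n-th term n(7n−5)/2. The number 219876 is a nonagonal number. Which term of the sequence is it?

251

Set n(7n−5)/2 = 219876, giving 7n² − 5n − 439752 = 0.
The discriminant is 25 + 56·219876 = 12313081, and √12313081 = 3509.
So n = (5 + 3509) / 14 = 3514/14 = 251.
Check: 251·(7·251 − 5)/2 = 219876. ✓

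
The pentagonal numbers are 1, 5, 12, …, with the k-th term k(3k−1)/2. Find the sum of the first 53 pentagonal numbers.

75843

Σ i(3i−1)/2 = (3Σi² − Σi) / 2 over i = 1..53.
Σi = 1431 and Σi² = 51039.
(3·51039 − 1·1431) / 2 = 151686/2 = 75843.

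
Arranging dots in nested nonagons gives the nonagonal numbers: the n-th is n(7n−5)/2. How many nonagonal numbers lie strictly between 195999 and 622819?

185

The n-th nonagonal number is n(7n−5)/2.
Smallest index with value > 195999: n = 238 (giving 197659).
Largest index with value < 622819: n = 422 (giving 622239).
Indices 238 through 422: 185 terms.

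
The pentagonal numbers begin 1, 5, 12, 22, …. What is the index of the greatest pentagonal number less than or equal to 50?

5

Solve n(3n−1)/2 ≤ 50 for integer n.
n = 5 gives 35 ≤ 50, while n = 6 gives 51 > 50; so the answer is index 5.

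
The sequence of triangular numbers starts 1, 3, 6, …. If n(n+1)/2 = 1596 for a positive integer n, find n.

Set n(n+1)/2 = 1596, giving n² + n − 3192 = 0.
The discriminant is 1 + 8·1596 = 12769, and √12769 = 113.
So n = (-1 + 113) / 2 = 112/2 = 56.

56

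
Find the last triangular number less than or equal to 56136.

Solve n(n+1)/2 ≤ 56136 for integer n.
n = 334 gives 55945 ≤ 56136, while n = 335 gives 56280 > 56136; so the answer is 55945.

55945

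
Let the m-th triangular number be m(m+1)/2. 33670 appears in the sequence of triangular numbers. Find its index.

259

Set n(n+1)/2 = 33670, giving n² + n − 67340 = 0.
The discriminant is 1 + 8·33670 = 269361, and √269361 = 519.
So n = (-1 + 519) / 2 = 518/2 = 259.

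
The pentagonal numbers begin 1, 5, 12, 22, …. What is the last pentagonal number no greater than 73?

Solve n(3n−1)/2 ≤ 73 for integer n.
n = 7 gives 70 ≤ 73, while n = 8 gives 92 > 73; so the answer is 70.

70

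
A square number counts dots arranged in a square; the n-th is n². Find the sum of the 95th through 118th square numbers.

273364

Σ_{i=95}^{118} i² = 554659 − 281295 = 273364.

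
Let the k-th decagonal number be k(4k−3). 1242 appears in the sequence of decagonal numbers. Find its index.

18

Set n(4n−3) = 1242, giving 4n² − 3n − 1242 = 0.
The discriminant is 9 + 16·1242 = 19881, and √19881 = 141.
So n = (3 + 141) / 8 = 144/8 = 18.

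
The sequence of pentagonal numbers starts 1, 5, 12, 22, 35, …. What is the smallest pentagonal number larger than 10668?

Solve n(3n−1)/2 > 10668 for integer n.
The largest n with value ≤ 10668 is 84 (since 10542 ≤ 10668 < 10795), so the first above is n = 85, value 10795.

10795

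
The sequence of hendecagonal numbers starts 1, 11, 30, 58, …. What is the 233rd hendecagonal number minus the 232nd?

2089

Consecutive hendecagonal numbers differ by 9n − 8: here 9·233 − 8 = 2089.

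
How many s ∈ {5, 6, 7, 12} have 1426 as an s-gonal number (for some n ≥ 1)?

s = 5: P(5, 31) = 1426. ✓
s = 6: P(6, 26) = 1326 and P(6, 27) = 1431; 1426 is not s-gonal.
s = 7: P(7, 24) = 1404 and P(7, 25) = 1525; 1426 is not s-gonal.
s = 12: P(12, 17) = 1377 and P(12, 18) = 1548; 1426 is not s-gonal.
Hits: s ∈ {5} → 1.

1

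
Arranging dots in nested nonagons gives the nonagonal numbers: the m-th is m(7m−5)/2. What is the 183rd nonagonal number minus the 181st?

2543

183·(7·183 − 5)/2 = 116754 and 181·(7·181 − 5)/2 = 114211.
Difference: 116754 − 114211 = 2543.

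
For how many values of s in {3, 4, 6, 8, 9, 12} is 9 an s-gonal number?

2

s = 3: P(3, 3) = 6 and P(3, 4) = 10; 9 is not s-gonal.
s = 4: P(4, 3) = 9. ✓
s = 6: P(6, 2) = 6 and P(6, 3) = 15; 9 is not s-gonal.
s = 8: P(8, 2) = 8 and P(8, 3) = 21; 9 is not s-gonal.
s = 9: P(9, 2) = 9. ✓
s = 12: P(12, 1) = 1 and P(12, 2) = 12; 9 is not s-gonal.
Hits: s ∈ {4, 9} → 2.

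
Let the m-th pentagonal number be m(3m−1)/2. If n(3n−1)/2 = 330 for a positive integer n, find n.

15

Set n(3n−1)/2 = 330, giving 3n² − n − 660 = 0.
The discriminant is 1 + 24·330 = 7921, and √7921 = 89.
So n = (1 + 89) / 6 = 90/6 = 15.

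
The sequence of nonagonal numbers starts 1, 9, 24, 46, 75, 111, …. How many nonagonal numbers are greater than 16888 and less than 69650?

72

The n-th nonagonal number is n(7n−5)/2.
Smallest index with value > 16888: n = 70 (giving 16975).
Largest index with value < 69650: n = 141 (giving 69231).
Indices 70 through 141: 72 terms.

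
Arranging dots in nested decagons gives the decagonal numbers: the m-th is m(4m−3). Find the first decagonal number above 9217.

9457

Solve n(4n−3) > 9217 for integer n.
The largest n with value ≤ 9217 is 48 (since 9072 ≤ 9217 < 9457), so the first above is n = 49, value 9457.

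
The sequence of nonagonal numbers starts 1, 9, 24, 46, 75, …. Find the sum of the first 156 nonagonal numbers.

Σ i(7i−5)/2 = (7Σi² − 5Σi) / 2 over i = 1..156.
Σi = 12246 and Σi² = 1277666.
(7·1277666 − 5·12246) / 2 = 8882432/2 = 4441216.

4441216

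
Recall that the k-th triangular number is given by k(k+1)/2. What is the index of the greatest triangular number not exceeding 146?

16

Solve n(n+1)/2 ≤ 146 for integer n.
n = 16 gives 136 ≤ 146, while n = 17 gives 153 > 146; so the answer is index 16.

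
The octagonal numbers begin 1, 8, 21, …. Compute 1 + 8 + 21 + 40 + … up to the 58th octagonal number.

Σ i(3i−2) = 3Σi² − 2Σi over i = 1..58.
Σi = 1711 and Σi² = 66729.
3·66729 − 2·1711 = 196765.

196765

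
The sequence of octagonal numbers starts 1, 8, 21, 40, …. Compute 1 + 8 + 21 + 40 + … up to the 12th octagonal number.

1794

Σ i(3i−2) = 3Σi² − 2Σi over i = 1..12.
Σi = 78 and Σi² = 650.
3·650 − 2·78 = 1794.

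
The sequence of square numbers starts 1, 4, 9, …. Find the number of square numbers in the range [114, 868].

The n-th square number is n².
Smallest index with value ≥ 114: n = 11 (giving 121).
Largest index with value ≤ 868: n = 29 (giving 841).
Indices 11 through 29: 19 terms.

19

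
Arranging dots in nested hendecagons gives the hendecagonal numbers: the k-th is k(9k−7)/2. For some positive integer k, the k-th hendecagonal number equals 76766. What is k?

131

Set n(9n−7)/2 = 76766, giving 9n² − 7n − 153532 = 0.
The discriminant is 49 + 72·76766 = 5527201, and √5527201 = 2351.
So n = (7 + 2351) / 18 = 2358/18 = 131.
Check: 131·(9·131 − 7)/2 = 76766. ✓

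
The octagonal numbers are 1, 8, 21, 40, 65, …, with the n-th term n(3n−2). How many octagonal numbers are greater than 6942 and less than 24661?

The n-th octagonal number is n(3n−2).
Smallest index with value > 6942: n = 49 (giving 7105).
Largest index with value < 24661: n = 90 (giving 24120).
Indices 49 through 90: 42 terms.

42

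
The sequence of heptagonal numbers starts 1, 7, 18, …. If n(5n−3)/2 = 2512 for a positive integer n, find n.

32

Set n(5n−3)/2 = 2512, giving 5n² − 3n − 5024 = 0.
So n = (3 + 317) / 10 = 320/10 = 32.
Check: 32·(5·32 − 3)/2 = 2512. ✓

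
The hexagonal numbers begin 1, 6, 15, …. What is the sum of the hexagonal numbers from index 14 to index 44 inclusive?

Σ i(2i−1) = 2Σi² − Σi over i = 14..44.
Σi = 990 − 91 = 899 and Σi² = 29370 − 819 = 28551.
2·28551 − 1·899 = 56203.

56203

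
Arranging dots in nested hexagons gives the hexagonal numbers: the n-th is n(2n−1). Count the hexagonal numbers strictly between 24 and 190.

The n-th hexagonal number is n(2n−1).
Smallest index with value > 24: n = 4 (giving 28).
Largest index with value < 190: n = 9 (giving 153).
Indices 4 through 9: 6 terms.

6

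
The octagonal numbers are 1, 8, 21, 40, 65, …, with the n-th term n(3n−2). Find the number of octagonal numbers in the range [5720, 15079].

28

The n-th octagonal number is n(3n−2).
Smallest index with value ≥ 5720: n = 44 (giving 5720).
Largest index with value ≤ 15079: n = 71 (giving 14981).
Indices 44 through 71: 28 terms.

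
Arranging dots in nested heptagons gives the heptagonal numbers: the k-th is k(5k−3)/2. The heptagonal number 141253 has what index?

238

Set n(5n−3)/2 = 141253, giving 5n² − 3n − 282506 = 0.
The discriminant is 9 + 40·141253 = 5650129, and √5650129 = 2377.
So n = (3 + 2377) / 10 = 2380/10 = 238.
Check: 238·(5·238 − 3)/2 = 141253. ✓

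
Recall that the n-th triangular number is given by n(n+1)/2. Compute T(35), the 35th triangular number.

The 35th triangular number is n(n+1)/2 with n = 35.
35·36/2 = 1260/2 = 630.

630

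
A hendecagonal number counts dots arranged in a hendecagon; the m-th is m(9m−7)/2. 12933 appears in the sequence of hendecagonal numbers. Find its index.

Set n(9n−7)/2 = 12933, giving 9n² − 7n − 25866 = 0.
The discriminant is 49 + 72·12933 = 931225, and √931225 = 965.
So n = (7 + 965) / 18 = 972/18 = 54.

54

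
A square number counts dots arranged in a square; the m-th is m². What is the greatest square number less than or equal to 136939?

Solve n² ≤ 136939 for integer n.
n = 370 gives 136900 ≤ 136939, while n = 371 gives 137641 > 136939; so the answer is 136900.

136900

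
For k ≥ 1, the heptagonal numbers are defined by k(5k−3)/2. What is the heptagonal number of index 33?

2673

The 33rd heptagonal number is n(5n−3)/2 with n = 33.
33·(5·33 − 3)/2 = 33·162/2 = 33·81 = 2673.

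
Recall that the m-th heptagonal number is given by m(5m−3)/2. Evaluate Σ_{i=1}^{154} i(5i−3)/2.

3055360

Σ i(5i−3)/2 = (5Σi² − 3Σi) / 2 over i = 1..154.
Σi = 11935 and Σi² = 1229305.
(5·1229305 − 3·11935) / 2 = 6110720/2 = 3055360.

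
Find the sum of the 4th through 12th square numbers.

Σ_{i=4}^{12} i² = 650 − 14 = 636.

636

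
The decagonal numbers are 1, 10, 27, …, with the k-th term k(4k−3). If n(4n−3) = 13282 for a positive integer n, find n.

Set n(4n−3) = 13282, giving 4n² − 3n − 13282 = 0.
So n = (3 + 461) / 8 = 464/8 = 58.
Check: 58·(4·58 − 3) = 13282. ✓

58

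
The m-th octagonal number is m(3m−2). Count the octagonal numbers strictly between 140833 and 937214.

342

The n-th octagonal number is n(3n−2).
Smallest index with value > 140833: n = 218 (giving 142136).
Largest index with value < 937214: n = 559 (giving 936325).
Indices 218 through 559: 342 terms.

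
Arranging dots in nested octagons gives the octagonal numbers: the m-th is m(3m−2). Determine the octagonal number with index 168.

84336

The 168th octagonal number is n(3n−2) with n = 168.
168·(3·168 − 2) = 168·502 = 84336.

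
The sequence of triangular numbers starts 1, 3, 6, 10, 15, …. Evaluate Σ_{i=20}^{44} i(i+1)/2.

Σ i(i+1)/2 = (Σi² + Σi) / 2 over i = 20..44.
Σi = 990 − 190 = 800 and Σi² = 29370 − 2470 = 26900.
(1·26900 + 1·800) / 2 = 27700/2 = 13850.

13850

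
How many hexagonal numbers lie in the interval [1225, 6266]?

32

The n-th hexagonal number is n(2n−1).
Smallest index with value ≥ 1225: n = 25 (giving 1225).
Largest index with value ≤ 6266: n = 56 (giving 6216).
Indices 25 through 56: 32 terms.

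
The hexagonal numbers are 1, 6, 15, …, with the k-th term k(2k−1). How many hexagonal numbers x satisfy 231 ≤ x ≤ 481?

The n-th hexagonal number is n(2n−1).
Smallest index with value ≥ 231: n = 11 (giving 231).
Largest index with value ≤ 481: n = 15 (giving 435).
Indices 11 through 15: 5 terms.

5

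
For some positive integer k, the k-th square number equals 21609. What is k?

147

We need n² = 21609, so n = √21609 = 147.
Check: 147² = 21609. ✓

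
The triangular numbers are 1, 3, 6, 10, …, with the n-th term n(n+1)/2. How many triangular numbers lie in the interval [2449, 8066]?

The n-th triangular number is n(n+1)/2.
Smallest index with value ≥ 2449: n = 70 (giving 2485).
Largest index with value ≤ 8066: n = 126 (giving 8001).
Indices 70 through 126: 57 terms.

57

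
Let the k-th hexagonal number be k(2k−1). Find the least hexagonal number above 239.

276

Solve n(2n−1) > 239 for integer n.
The largest n with value ≤ 239 is 11 (since 231 ≤ 239 < 276), so the first above is n = 12, value 276.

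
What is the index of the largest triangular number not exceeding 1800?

59

Solve n(n+1)/2 ≤ 1800 for integer n.
n = 59 gives 1770 ≤ 1800, while n = 60 gives 1830 > 1800; so the answer is index 59.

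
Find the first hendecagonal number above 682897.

Solve n(9n−7)/2 > 682897 for integer n.
The largest n with value ≤ 682897 is 389 (since 679583 ≤ 682897 < 683085), so the first above is n = 390, value 683085.

683085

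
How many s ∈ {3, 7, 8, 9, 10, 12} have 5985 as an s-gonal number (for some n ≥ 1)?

s = 3: P(3, 108) = 5886 and P(3, 109) = 5995; 5985 is not s-gonal.
s = 7: P(7, 49) = 5929 and P(7, 50) = 6175; 5985 is not s-gonal.
s = 8: P(8, 45) = 5985. ✓
s = 9: P(9, 41) = 5781 and P(9, 42) = 6069; 5985 is not s-gonal.
s = 10: P(10, 39) = 5967 and P(10, 40) = 6280; 5985 is not s-gonal.
s = 12: P(12, 35) = 5985. ✓
Hits: s ∈ {8, 12} → 2.

2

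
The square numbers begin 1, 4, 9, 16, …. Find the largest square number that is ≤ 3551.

3481

Solve n² ≤ 3551 for integer n.
n = 59 gives 3481 ≤ 3551, while n = 60 gives 3600 > 3551; so the answer is 3481.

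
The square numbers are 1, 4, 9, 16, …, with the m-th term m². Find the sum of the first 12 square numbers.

Σ_{i=1}^{12} i² = 12·13·25/6 = 650.

650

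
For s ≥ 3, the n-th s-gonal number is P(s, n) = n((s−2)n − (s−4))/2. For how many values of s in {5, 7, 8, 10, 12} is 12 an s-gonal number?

2

s = 5: P(5, 3) = 12. ✓
s = 7: P(7, 2) = 7 and P(7, 3) = 18; 12 is not s-gonal.
s = 8: P(8, 2) = 8 and P(8, 3) = 21; 12 is not s-gonal.
s = 10: P(10, 2) = 10 and P(10, 3) = 27; 12 is not s-gonal.
s = 12: P(12, 2) = 12. ✓
Hits: s ∈ {5, 12} → 2.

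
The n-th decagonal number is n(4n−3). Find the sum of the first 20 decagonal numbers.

10850

Σ i(4i−3) = 4Σi² − 3Σi over i = 1..20.
Σi = 210 and Σi² = 2870.
4·2870 − 3·210 = 10850.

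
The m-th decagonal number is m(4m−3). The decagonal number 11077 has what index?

Set n(4n−3) = 11077, giving 4n² − 3n − 11077 = 0.
So n = (3 + 421) / 8 = 424/8 = 53.

53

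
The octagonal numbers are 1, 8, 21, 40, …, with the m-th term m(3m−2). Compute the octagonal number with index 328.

322096

328·(3·328 − 2) = 328·982 = 322096.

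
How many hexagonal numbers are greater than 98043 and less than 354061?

The n-th hexagonal number is n(2n−1).
Smallest index with value > 98043: n = 222 (giving 98346).
Largest index with value < 354061: n = 420 (giving 352380).
Indices 222 through 420: 199 terms.

199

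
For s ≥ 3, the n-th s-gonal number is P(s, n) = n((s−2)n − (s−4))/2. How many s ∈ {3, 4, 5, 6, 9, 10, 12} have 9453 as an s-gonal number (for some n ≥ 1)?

s = 3: P(3, 137) = 9453. ✓
s = 4: P(4, 97) = 9409 and P(4, 98) = 9604; 9453 is not s-gonal.
s = 5: P(5, 79) = 9322 and P(5, 80) = 9560; 9453 is not s-gonal.
s = 6: P(6, 69) = 9453. ✓
s = 9: P(9, 52) = 9334 and P(9, 53) = 9699; 9453 is not s-gonal.
s = 10: P(10, 48) = 9072 and P(10, 49) = 9457; 9453 is not s-gonal.
s = 12: P(12, 43) = 9073 and P(12, 44) = 9504; 9453 is not s-gonal.
Hits: s ∈ {3, 6} → 2.

2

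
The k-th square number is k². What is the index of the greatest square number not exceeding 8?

Solve n² ≤ 8 for integer n.
n = 2 gives 4 ≤ 8, while n = 3 gives 9 > 8; so the answer is index 2.

2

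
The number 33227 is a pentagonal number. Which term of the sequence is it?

Set n(3n−1)/2 = 33227, giving 3n² − n − 66454 = 0.
So n = (1 + 893) / 6 = 894/6 = 149.

149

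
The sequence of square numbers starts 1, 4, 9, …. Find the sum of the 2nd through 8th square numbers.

Σ_{i=2}^{8} i² = 204 − 1 = 203.

203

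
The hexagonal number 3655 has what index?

43

Set n(2n−1) = 3655, giving 2n² − n − 3655 = 0.
The discriminant is 1 + 8·3655 = 29241, and √29241 = 171.
So n = (1 + 171) / 4 = 172/4 = 43.
Check: 43·(2·43 − 1) = 3655. ✓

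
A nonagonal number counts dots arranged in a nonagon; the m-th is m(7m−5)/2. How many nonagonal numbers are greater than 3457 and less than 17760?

The n-th nonagonal number is n(7n−5)/2.
Smallest index with value > 3457: n = 32 (giving 3504).
Largest index with value < 17760: n = 71 (giving 17466).
Indices 32 through 71: 40 terms.

40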